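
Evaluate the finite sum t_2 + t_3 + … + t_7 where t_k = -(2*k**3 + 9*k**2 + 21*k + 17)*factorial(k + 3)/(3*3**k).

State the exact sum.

Σ = -73415320/81

Compute t_(k+1)/t_k: get (2*k**4 + 23*k**3 + 105*k**2 + 229*k + 196)/(3*(2*k**3 + 9*k**2 + 21*k + 17)).
Normal form (A,B,C) = (k/3 + 4/3, 1, k**3 + 9*k**2/2 + 21*k/2 + 17/2).
Set up (k/3 + 4/3)·f(k+1) − (1)·f(k) − (k**3 + 9*k**2/2 + 21*k/2 + 17/2) = 0.
From deg A=1, deg B=0, deg C=3: d=2.
Coefficient equations give f(k) = 3*(2*k**2 + 3*k - 3)/2.
Get s_k = R·t_k = -(2*k**2 + 3*k - 3)*factorial(k + 3)/3**k with R(k) = B(k−1)f(k)/C(k) = 3*(2*k**2 + 3*k - 3)/(2*k**3 + 9*k**2 + 21*k + 17).
Check: Δs_k = -(2*k**3 + 9*k**2 + 21*k + 17)*factorial(k + 3)/(3*3**k). ✓
Telescoping: Σ = s_(8) − s_(2) = -73427200/81 − (-440/3) = -73415320/81.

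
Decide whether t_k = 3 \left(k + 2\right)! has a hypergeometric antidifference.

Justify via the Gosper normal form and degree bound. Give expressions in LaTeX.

No; the degree bound rules out any f.

Compute t_(k+1)/t_k: get k + 3.
Normal form (A,B,C) = (k + 3, 1, 1).
Need (k + 3)·f(k+1) − (1)·f(k) = 1.
From deg A=1, deg B=0, deg C=0: d=-1.
Bound -1 < 0, so the key equation has no polynomial solution.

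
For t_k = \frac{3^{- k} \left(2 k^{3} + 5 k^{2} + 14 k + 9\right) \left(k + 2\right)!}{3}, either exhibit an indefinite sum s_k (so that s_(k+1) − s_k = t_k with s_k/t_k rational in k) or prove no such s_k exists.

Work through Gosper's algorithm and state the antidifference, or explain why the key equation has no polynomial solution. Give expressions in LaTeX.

s_k = 3^{- k} \left(k + 1\right) \left(2 k - 1\right) \left(k + 2\right)!

r(k) = (2*k**4 + 17*k**3 + 63*k**2 + 120*k + 90)/(3*(2*k**3 + 5*k**2 + 14*k + 9)) after simplifying.
A = k/3 + 1, B = 1, C = k**3 + 5*k**2/2 + 7*k + 9/2.
Solve (k/3 + 1)·f(k+1) − (1)·f(k) = k**3 + 5*k**2/2 + 7*k + 9/2.
Degrees (1,0,3) ⇒ d ≤ 2.
Solving with deg f ≤ 2: f(k) = 3*(k + 1)*(2*k - 1)/2.
Then R = B(k−1)f/C = 3*(k + 1)*(2*k - 1)/(2*k**3 + 5*k**2 + 14*k + 9), so s_k = R(k)·t_k = (k + 1)*(2*k - 1)*factorial(k + 2)/3**k.
Check: Δs_k = (2*k**3 + 5*k**2 + 14*k + 9)*factorial(k + 2)/(3*3**k). ✓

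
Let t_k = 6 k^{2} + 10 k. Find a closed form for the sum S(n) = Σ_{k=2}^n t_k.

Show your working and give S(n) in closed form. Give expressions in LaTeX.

S(n) = 2 n^{3} + 8 n^{2} + 6 n - 16

Step 1: r(k) = (3*k**2 + 11*k + 8)/(k*(3*k + 5)).
Factor: A=1; B=1; C=k**2 + 5*k/3.
Solve (1)·f(k+1) − (1)·f(k) = k**2 + 5*k/3.
Bound: deg f ≤ 3.
Solving with deg f ≤ 3: f(k) = k*(k - 1)*(k + 2)/3.
Certificate R = B(k−1)f/C = (k - 1)*(k + 2)/(3*k + 5) gives s_k = 2*k*(k**2 + k - 2).
Δs = 2*k*(3*k + 5), as required.
Telescope: S(n) = s_(n+1) − s_(2) = 2*n*(n**2 + 4*n + 3) − (16) = 2*n**3 + 8*n**2 + 6*n - 16.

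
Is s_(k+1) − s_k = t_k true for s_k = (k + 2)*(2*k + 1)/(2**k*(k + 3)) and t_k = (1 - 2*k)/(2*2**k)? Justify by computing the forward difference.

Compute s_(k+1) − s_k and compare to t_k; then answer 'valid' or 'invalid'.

s_(k+1) = (k + 3)*(2*k + 3)/(2*2**k*(k + 4))
s_(k+1) − s_k = (-2*k**3 - 11*k**2 - 8*k + 11)/(2*2**k*(k**2 + 7*k + 12))
(s_(k+1) − s_k) − t_k = (2*k**2 + 9*k - 1)/(2*2**k*(k**2 + 7*k + 12))

Invalid: residual (2*k**2 + 9*k - 1)/(2*2**k*(k**2 + 7*k + 12)) ≠ 0.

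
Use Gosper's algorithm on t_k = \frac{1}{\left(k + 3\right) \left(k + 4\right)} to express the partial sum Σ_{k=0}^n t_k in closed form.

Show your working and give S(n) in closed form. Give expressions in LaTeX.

t_(k+1)/t_k = (k + 3)/(k + 5).
Take A(k)=k + 3, B(k)=k + 5, C(k)=1.
Key eq: (k + 3)·f(k+1) = (k + 4)·f(k) + (1).
From deg A=1, deg B=1, deg C=0: d=1.
Coefficient equations give f(k) = k/3.
So s_k = (B(k−1)f/C)·t_k = (k*(k + 4)/3)·t_k = k/(3*(k + 3)).
Δs = 1/(k**2 + 7*k + 12), as required.
Evaluate: s_(n+1) = (n + 1)/(3*(n + 4)); subtract s_(0) = 0 ⇒ S(n) = (n + 1)/(3*(n + 4)).

S(n) = \frac{n + 1}{3 \left(n + 4\right)}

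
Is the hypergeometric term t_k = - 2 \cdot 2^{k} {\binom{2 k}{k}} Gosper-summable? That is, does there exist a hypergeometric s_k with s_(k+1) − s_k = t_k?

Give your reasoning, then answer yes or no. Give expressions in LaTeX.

No; the degree bound rules out any f.

Compute t_(k+1)/t_k: get 4*(2*k + 1)/(k + 1).
A = 8*k + 4, B = k + 1, C = 1.
f must satisfy (8*k + 4)·f(k+1) − (k)·f(k) = 1.
d = -1 from the (1,1,0) case.
Negative degree bound (-1): no f exists, t_k not Gosper-summable.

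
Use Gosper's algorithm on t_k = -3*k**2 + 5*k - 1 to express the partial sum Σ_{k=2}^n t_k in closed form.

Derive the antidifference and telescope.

Ratio r(k) = (3*k**2 + k - 1)/(3*k**2 - 5*k + 1).
So A=1 and B=1, with C=k**2 - 5*k/3 + 1/3.
Need (1)·f(k+1) − (1)·f(k) = k**2 - 5*k/3 + 1/3.
d = 3 from the (0,0,2) case.
Coefficient equations give f(k) = k*(k - 2)**2/3.
So s_k = (B(k−1)f/C)·t_k = (k*(k - 2)**2/(3*k**2 - 5*k + 1))·t_k = k*(-k**2 + 4*k - 4).
Check: Δs_k = -3*k**2 + 5*k - 1. ✓
s_(n+1) = -n**3 + n**2 + n - 1 and s_(2) = 0, so S(n) = -n**3 + n**2 + n - 1.

S(n) = -n**3 + n**2 + n - 1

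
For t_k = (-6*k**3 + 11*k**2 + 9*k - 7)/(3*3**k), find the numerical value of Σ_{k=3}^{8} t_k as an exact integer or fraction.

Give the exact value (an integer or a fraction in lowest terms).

Σ = -51116/19683

Step 1: r(k) = (6*k**3 + 7*k**2 - 13*k - 7)/(3*(6*k**3 - 11*k**2 - 9*k + 7)).
Gosper form: A/B · C(k+1)/C(k) with A=1/3, B=1, C=k**3 - 11*k**2/6 - 3*k/2 + 7/6.
Solve (1/3)·f(k+1) − (1)·f(k) = k**3 - 11*k**2/6 - 3*k/2 + 7/6.
From deg A=0, deg B=0, deg C=3: d=3.
Coefficient equations give f(k) = -(3*k**3 - k**2 - k + 4)/2.
R(k) = B(k−1)·f(k)/C(k) = -3*(3*k**3 - k**2 - k + 4)/(6*k**3 - 11*k**2 - 9*k + 7); s_k = R·t_k = (3*k**3 - k**2 - k + 4)/3**k.
Verify: (-6*k**3 + 11*k**2 + 9*k - 7)/(3*3**k) matches t_k.
Σ_(k=3)^(8) t_k = s_(9) − s_(3) = 2101/19683 − (73/27) = -51116/19683.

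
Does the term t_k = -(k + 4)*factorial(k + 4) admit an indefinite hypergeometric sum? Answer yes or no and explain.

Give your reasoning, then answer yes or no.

Yes. s_k = -factorial(k + 4).

Ratio r(k) = (k + 5)**2/(k + 4).
Gosper form: A/B · C(k+1)/C(k) with A=k + 5, B=1, C=k + 4.
Need (k + 5)·f(k+1) − (1)·f(k) = k + 4.
Bound: deg f ≤ 0.
A polynomial solution: f(k) = 1.
Then R = B(k−1)f/C = 1/(k + 4), so s_k = R(k)·t_k = -factorial(k + 4).
Verify: -(k + 4)*factorial(k + 4) matches t_k.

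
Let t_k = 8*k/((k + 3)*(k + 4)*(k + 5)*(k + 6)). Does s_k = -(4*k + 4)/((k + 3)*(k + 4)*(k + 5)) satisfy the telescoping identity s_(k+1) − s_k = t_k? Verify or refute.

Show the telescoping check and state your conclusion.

Valid — Δs_k = t_k.

s_(k+1) = 4*(-k - 2)/((k + 4)*(k + 5)*(k + 6))
s_(k+1) − s_k = 8*k/(k**4 + 18*k**3 + 119*k**2 + 342*k + 360)
(s_(k+1) − s_k) − t_k = 0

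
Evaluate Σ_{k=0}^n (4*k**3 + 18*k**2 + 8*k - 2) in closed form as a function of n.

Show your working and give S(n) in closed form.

r(k) = (2*k**3 + 15*k**2 + 28*k + 14)/(2*k**3 + 9*k**2 + 4*k - 1) after simplifying.
Take A(k)=1, B(k)=1, C(k)=k**3 + 9*k**2/2 + 2*k - 1/2.
Solve (1)·f(k+1) − (1)·f(k) = k**3 + 9*k**2/2 + 2*k - 1/2.
Bound: deg f ≤ 4.
Solving with deg f ≤ 4: f(k) = k*(k**3 + 4*k**2 - 4*k - 3)/4.
Certificate R = B(k−1)f/C = k*(k**3 + 4*k**2 - 4*k - 3)/(2*(2*k**3 + 9*k**2 + 4*k - 1)) gives s_k = k*(k**3 + 4*k**2 - 4*k - 3).
Verify: 4*k**3 + 18*k**2 + 8*k - 2 matches t_k.
s_(n+1) = n**4 + 8*n**3 + 14*n**2 + 5*n - 2 and s_(0) = 0, so S(n) = n**4 + 8*n**3 + 14*n**2 + 5*n - 2.

S(n) = n**4 + 8*n**3 + 14*n**2 + 5*n - 2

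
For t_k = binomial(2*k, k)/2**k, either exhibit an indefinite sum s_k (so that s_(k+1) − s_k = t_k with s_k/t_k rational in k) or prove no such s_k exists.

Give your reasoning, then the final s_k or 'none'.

t_(k+1)/t_k = (2*k + 1)/(k + 1).
Factor: A=2*k + 1; B=k + 1; C=1.
Set up (2*k + 1)·f(k+1) − (k)·f(k) − (1) = 0.
Degrees (1,1,0) ⇒ d ≤ -1.
Negative degree bound (-1): no f exists, t_k not Gosper-summable.

none (Gosper's algorithm certifies no s_k)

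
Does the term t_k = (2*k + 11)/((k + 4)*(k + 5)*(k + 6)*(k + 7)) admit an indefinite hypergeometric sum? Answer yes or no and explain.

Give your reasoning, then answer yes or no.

Yes. s_k = k*(k + 10)/(24*(k**2 + 10*k + 24)).

Step 1: r(k) = (k + 4)*(2*k + 13)/((k + 8)*(2*k + 11)).
A = k + 4, B = k + 8, C = k + 11/2.
Key eq: (k + 4)·f(k+1) = (k + 7)·f(k) + (k + 11/2).
Degrees (1,1,1) ⇒ d ≤ 3.
Coefficient equations give f(k) = k*(k + 5)*(k + 10)/48.
Then R = B(k−1)f/C = k*(k + 5)*(k + 7)*(k + 10)/(24*(2*k + 11)), so s_k = R(k)·t_k = k*(k + 10)/(24*(k**2 + 10*k + 24)).
Δs = (2*k + 11)/(k**4 + 22*k**3 + 179*k**2 + 638*k + 840), as required.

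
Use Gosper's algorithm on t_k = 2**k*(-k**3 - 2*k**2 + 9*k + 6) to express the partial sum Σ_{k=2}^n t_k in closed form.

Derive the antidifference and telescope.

r(k) = 2*(k**3 + 5*k**2 - 2*k - 12)/(k**3 + 2*k**2 - 9*k - 6) after simplifying.
A = 2, B = 1, C = k**3 + 2*k**2 - 9*k - 6.
Key eq: (2)·f(k+1) = (1)·f(k) + (k**3 + 2*k**2 - 9*k - 6).
Degrees (0,0,3) ⇒ d ≤ 3.
Coefficient equations give f(k) = k**3 - 4*k**2 + k - 2.
Certificate R = B(k−1)f/C = (k**3 - 4*k**2 + k - 2)/(k**3 + 2*k**2 - 9*k - 6) gives s_k = 2**k*(-k**3 + 4*k**2 - k + 2).
Δs = 2**k*(-k**3 - 2*k**2 + 9*k + 6), as required.
Telescope: S(n) = s_(n+1) − s_(2) = 2**(n + 1)*(-n**3 + n**2 + 4*n + 4) − (32) = -2*2**n*n**3 + 2*2**n*n**2 + 8*2**n*n + 8*2**n - 32.

S(n) = -2*2**n*n**3 + 2*2**n*n**2 + 8*2**n*n + 8*2**n - 32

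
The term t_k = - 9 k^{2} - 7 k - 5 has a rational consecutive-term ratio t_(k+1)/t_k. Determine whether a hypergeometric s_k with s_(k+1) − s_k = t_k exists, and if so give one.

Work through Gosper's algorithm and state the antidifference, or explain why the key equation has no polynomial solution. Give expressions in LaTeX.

s_k = k \left(- 3 k^{2} + k - 3\right)

Compute t_(k+1)/t_k: get (9*k**2 + 25*k + 21)/(9*k**2 + 7*k + 5).
Normal form (A,B,C) = (1, 1, k**2 + 7*k/9 + 5/9).
Set up (1)·f(k+1) − (1)·f(k) − (k**2 + 7*k/9 + 5/9) = 0.
deg f ≤ 3 (via 0,0,2).
Match coefficients ⇒ f(k) = k*(3*k**2 - k + 3)/9.
So s_k = (B(k−1)f/C)·t_k = (k*(3*k**2 - k + 3)/(9*k**2 + 7*k + 5))·t_k = k*(-3*k**2 + k - 3).
Check: Δs_k = -9*k**2 - 7*k - 5. ✓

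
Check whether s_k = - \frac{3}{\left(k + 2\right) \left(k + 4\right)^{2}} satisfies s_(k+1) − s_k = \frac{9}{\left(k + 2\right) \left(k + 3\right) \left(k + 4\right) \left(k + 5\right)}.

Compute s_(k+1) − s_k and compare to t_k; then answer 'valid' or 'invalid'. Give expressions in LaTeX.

Invalid: residual \frac{3 \left(- 4 k - 17\right)}{k^{6} + 23 k^{5} + 217 k^{4} + 1073 k^{3} + 2926 k^{2} + 4160 k + 2400} ≠ 0.

s_(k+1) = -3/((k + 3)*(k + 5)**2)
s_(k+1) − s_k = -3/((k + 3)*(k + 5)**2) + 3/((k + 2)*(k + 4)**2)
(s_(k+1) − s_k) − t_k = 3*(-4*k - 17)/(k**6 + 23*k**5 + 217*k**4 + 1073*k**3 + 2926*k**2 + 4160*k + 2400)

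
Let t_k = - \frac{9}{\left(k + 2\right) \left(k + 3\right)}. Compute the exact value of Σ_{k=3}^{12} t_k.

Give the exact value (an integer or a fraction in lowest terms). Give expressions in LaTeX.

Compute t_(k+1)/t_k: get (k + 2)/(k + 4).
Factor: A=k + 2; B=k + 4; C=1.
f must satisfy (k + 2)·f(k+1) − (k + 3)·f(k) = 1.
Bound: deg f ≤ 1.
Solving with deg f ≤ 1: f(k) = k/2.
Certificate R = B(k−1)f/C = k*(k + 3)/2 gives s_k = -9*k/(2*k + 4).
s_(k+1) − s_k = -9/(k**2 + 5*k + 6) = t_k.
Sum = s_(13) − s_(3); s_(13) = -39/10, s_(3) = -27/10 ⇒ -6/5.

Σ = -6/5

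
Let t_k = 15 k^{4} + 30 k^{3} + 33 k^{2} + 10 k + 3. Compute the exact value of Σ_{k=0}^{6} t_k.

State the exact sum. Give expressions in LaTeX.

Σ = 50589

r(k) = (15*k**4 + 90*k**3 + 213*k**2 + 226*k + 91)/(15*k**4 + 30*k**3 + 33*k**2 + 10*k + 3) after simplifying.
So A=1 and B=1, with C=k**4 + 2*k**3 + 11*k**2/5 + 2*k/3 + 1/5.
Need (1)·f(k+1) − (1)·f(k) = k**4 + 2*k**3 + 11*k**2/5 + 2*k/3 + 1/5.
From deg A=0, deg B=0, deg C=4: d=5.
Solving with deg f ≤ 5: f(k) = k*(3*k**4 + k**2 - 4*k + 3)/15.
Get s_k = R·t_k = k*(3*k**4 + k**2 - 4*k + 3) with R(k) = B(k−1)f(k)/C(k) = k*(3*k**4 + k**2 - 4*k + 3)/(15*k**4 + 30*k**3 + 33*k**2 + 10*k + 3).
s_(k+1) − s_k = 15*k**4 + 30*k**3 + 33*k**2 + 10*k + 3 = t_k.
Telescoping: Σ = s_(7) − s_(0) = 50589 − (0) = 50589.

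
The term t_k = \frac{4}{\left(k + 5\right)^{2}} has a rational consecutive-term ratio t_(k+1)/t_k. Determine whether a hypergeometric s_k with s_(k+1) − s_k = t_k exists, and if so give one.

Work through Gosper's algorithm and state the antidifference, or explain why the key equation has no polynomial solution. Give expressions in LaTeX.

Ratio r(k) = (k + 5)**2/(k + 6)**2.
So A=k**2 + 10*k + 25 and B=k**2 + 12*k + 36, with C=1.
f must satisfy (k**2 + 10*k + 25)·f(k+1) − (k**2 + 10*k + 25)·f(k) = 1.
d = 0 from the (2,2,0) case.
f = c0 ⇒ A·f(k+1) − B(k−1)·f(k) − C = -1. The system {-1 = 0} is inconsistent; no antidifference.

no hypergeometric antidifference exists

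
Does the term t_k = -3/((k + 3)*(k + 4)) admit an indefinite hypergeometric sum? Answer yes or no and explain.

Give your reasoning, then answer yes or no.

Compute t_(k+1)/t_k: get (k + 3)/(k + 5).
A = k + 3, B = k + 5, C = 1.
Need (k + 3)·f(k+1) − (k + 4)·f(k) = 1.
From deg A=1, deg B=1, deg C=0: d=1.
Coefficient equations give f(k) = k/3.
R(k) = B(k−1)·f(k)/C(k) = k*(k + 4)/3; s_k = R·t_k = -k/(k + 3).
Δs = -3/(k**2 + 7*k + 12), as required.

Yes. s_k = -k/(k + 3).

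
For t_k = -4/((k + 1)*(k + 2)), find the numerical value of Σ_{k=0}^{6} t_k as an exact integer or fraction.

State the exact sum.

Σ = -7/2

Compute t_(k+1)/t_k: get (k + 1)/(k + 3).
Gosper form: A/B · C(k+1)/C(k) with A=k + 1, B=k + 3, C=1.
Set up (k + 1)·f(k+1) − (k + 2)·f(k) − (1) = 0.
From deg A=1, deg B=1, deg C=0: d=1.
Match coefficients ⇒ f(k) = k.
So s_k = (B(k−1)f/C)·t_k = (k*(k + 2))·t_k = -4*k/(k + 1).
Verify: -4/(k**2 + 3*k + 2) matches t_k.
Sum = s_(7) − s_(0); s_(7) = -7/2, s_(0) = 0 ⇒ -7/2.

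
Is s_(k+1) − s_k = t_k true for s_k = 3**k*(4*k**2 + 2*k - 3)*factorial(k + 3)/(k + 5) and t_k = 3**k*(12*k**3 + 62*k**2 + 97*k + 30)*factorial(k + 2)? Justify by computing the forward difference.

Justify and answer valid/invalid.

Invalid: residual -2*3**k*(12*k**4 + 122*k**3 + 403*k**2 + 513*k + 153)*factorial(k + 2)/((k + 5)*(k + 6)) ≠ 0.

s_(k+1) = 3**(k + 1)*(4*k**2 + 10*k + 3)*factorial(k + 4)/(k + 6)
s_(k+1) − s_k = 3**k*(12*k**4 + 134*k**3 + 493*k**2 + 672*k + 198)*factorial(k + 3)/((k + 5)*(k + 6))
(s_(k+1) − s_k) − t_k = -2*3**k*(12*k**4 + 122*k**3 + 403*k**2 + 513*k + 153)*factorial(k + 2)/((k + 5)*(k + 6))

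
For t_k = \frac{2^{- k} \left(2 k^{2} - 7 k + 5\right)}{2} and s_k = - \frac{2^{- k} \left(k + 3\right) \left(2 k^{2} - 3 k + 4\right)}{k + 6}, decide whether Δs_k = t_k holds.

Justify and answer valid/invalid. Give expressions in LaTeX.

s_(k+1) = -(k + 4)*(-3*k + 2*(k + 1)**2 + 1)/(2*2**k*(k + 7))
s_(k+1) − s_k = (2*k**4 + 13*k**3 - 29*k**2 - 100*k + 96)/(2*2**k*(k**2 + 13*k + 42))
(s_(k+1) − s_k) − t_k = 3*(-2*k**3 - 9*k**2 + 43*k - 38)/(2*2**k*(k**2 + 13*k + 42))

Invalid: residual \frac{3 \cdot 2^{- k} \left(- 2 k^{3} - 9 k^{2} + 43 k - 38\right)}{2 \left(k^{2} + 13 k + 42\right)} ≠ 0.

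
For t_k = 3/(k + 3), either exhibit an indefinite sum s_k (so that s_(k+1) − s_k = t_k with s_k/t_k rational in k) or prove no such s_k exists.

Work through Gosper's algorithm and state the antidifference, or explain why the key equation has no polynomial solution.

no hypergeometric antidifference exists

The ratio is (k + 3)/(k + 4).
Normal form (A,B,C) = (k + 3, k + 4, 1).
f must satisfy (k + 3)·f(k+1) − (k + 3)·f(k) = 1.
Degrees (1,1,0) ⇒ d ≤ 0.
Write f(k) = c0. Then LHS − RHS = -1, requiring -1 = 0: contradictory. No certificate.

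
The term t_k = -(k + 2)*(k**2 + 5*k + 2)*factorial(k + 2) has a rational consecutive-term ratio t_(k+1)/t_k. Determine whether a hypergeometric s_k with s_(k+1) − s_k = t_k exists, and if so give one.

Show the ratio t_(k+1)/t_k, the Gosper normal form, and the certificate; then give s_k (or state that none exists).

Step 1: r(k) = (k + 3)**2*(5*k + (k + 1)**2 + 7)/((k + 2)*(k**2 + 5*k + 2)).
A = k + 3, B = 1, C = k**3 + 7*k**2 + 12*k + 4.
Solve (k + 3)·f(k+1) − (1)·f(k) = k**3 + 7*k**2 + 12*k + 4.
From deg A=1, deg B=0, deg C=3: d=2.
Solve for f: f(k) = (k - 1)*(k + 4) (degree 2 ≤ 2).
Get s_k = R·t_k = -(k - 1)*(k + 4)*factorial(k + 2) with R(k) = B(k−1)f(k)/C(k) = (k - 1)*(k + 4)/((k + 2)*(k**2 + 5*k + 2)).
s_(k+1) − s_k = -(k + 2)*(k**2 + 5*k + 2)*factorial(k + 2) = t_k.

s_k = -(k - 1)*(k + 4)*factorial(k + 2)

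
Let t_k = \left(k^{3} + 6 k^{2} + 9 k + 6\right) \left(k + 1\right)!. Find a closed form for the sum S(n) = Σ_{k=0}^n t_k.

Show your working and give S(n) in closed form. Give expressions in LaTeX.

Ratio r(k) = (k**4 + 11*k**3 + 42*k**2 + 70*k + 44)/(k**3 + 6*k**2 + 9*k + 6).
So A=k + 2 and B=1, with C=k**3 + 6*k**2 + 9*k + 6.
Solve (k + 2)·f(k+1) − (1)·f(k) = k**3 + 6*k**2 + 9*k + 6.
deg f ≤ 2 (via 1,0,3).
Match coefficients ⇒ f(k) = k**2 + 3*k - 2.
Then R = B(k−1)f/C = (k**2 + 3*k - 2)/(k**3 + 6*k**2 + 9*k + 6), so s_k = R(k)·t_k = (k**2 + 3*k - 2)*factorial(k + 1).
Verify: (k**3 + 6*k**2 + 9*k + 6)*factorial(k + 1) matches t_k.
Telescope: S(n) = s_(n+1) − s_(0) = (n**2 + 5*n + 2)*factorial(n + 2) − (-2) = n**4*factorial(n) + 8*n**3*factorial(n) + 19*n**2*factorial(n) + 16*n*factorial(n) + 4*factorial(n) + 2.

S(n) = n^{4} n! + 8 n^{3} n! + 19 n^{2} n! + 16 n n! + 4 n! + 2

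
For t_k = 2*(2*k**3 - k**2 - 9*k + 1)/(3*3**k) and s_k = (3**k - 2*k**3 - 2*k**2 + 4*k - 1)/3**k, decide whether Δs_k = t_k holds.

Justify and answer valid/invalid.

s_(k+1) = (3*3**k - 2*k**3 - 8*k**2 - 6*k - 1)/(3*3**k)
s_(k+1) − s_k = 2*(2*k**3 - k**2 - 9*k + 1)/(3*3**k)
(s_(k+1) − s_k) − t_k = 0

valid (s_(k+1) − s_k reduces to t_k)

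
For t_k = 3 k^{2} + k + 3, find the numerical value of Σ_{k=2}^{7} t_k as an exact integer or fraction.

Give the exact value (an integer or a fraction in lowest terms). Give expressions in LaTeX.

t_(k+1)/t_k = (k + 3*(k + 1)**2 + 4)/(3*k**2 + k + 3).
Take A(k)=1, B(k)=1, C(k)=k**2 + k/3 + 1.
Need (1)·f(k+1) − (1)·f(k) = k**2 + k/3 + 1.
d = 3 from the (0,0,2) case.
Solve for f: f(k) = k*(k**2 - k + 3)/3 (degree 3 ≤ 3).
Then R = B(k−1)f/C = k*(k**2 - k + 3)/(3*k**2 + k + 3), so s_k = R(k)·t_k = k*(k**2 - k + 3).
Verify: 3*k**2 + k + 3 matches t_k.
Evaluate s at k=8 and k=2: 472 and 10; difference 462.

Σ = 462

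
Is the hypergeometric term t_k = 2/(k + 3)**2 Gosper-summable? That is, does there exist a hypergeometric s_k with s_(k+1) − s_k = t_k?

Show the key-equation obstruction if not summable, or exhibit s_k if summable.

r(k) = (k + 3)**2/(k + 4)**2 after simplifying.
A = k**2 + 6*k + 9, B = k**2 + 8*k + 16, C = 1.
Key eq: (k**2 + 6*k + 9)·f(k+1) = (k**2 + 6*k + 9)·f(k) + (1).
d = 0 from the (2,2,0) case.
f = c0 ⇒ A·f(k+1) − B(k−1)·f(k) − C = -1. The system {-1 = 0} is inconsistent; no antidifference.

No; the coefficient equations for f are inconsistent.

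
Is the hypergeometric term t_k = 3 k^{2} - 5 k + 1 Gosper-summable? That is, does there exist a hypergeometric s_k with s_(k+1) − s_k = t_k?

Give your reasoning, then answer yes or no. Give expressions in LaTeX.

Step 1: r(k) = (3*k**2 + k - 1)/(3*k**2 - 5*k + 1).
Gosper form: A/B · C(k+1)/C(k) with A=1, B=1, C=k**2 - 5*k/3 + 1/3.
Key eq: (1)·f(k+1) = (1)·f(k) + (k**2 - 5*k/3 + 1/3).
Degrees (0,0,2) ⇒ d ≤ 3.
A polynomial solution: f(k) = k*(k - 2)**2/3.
So s_k = (B(k−1)f/C)·t_k = (k*(k - 2)**2/(3*k**2 - 5*k + 1))·t_k = k*(k**2 - 4*k + 4).
Check: Δs_k = 3*k**2 - 5*k + 1. ✓

Yes. s_k = k \left(k^{2} - 4 k + 4\right).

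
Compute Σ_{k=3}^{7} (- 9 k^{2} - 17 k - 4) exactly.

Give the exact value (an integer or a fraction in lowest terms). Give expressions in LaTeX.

r(k) = (9*k**2 + 35*k + 30)/(9*k**2 + 17*k + 4) after simplifying.
Take A(k)=1, B(k)=1, C(k)=k**2 + 17*k/9 + 4/9.
f must satisfy (1)·f(k+1) − (1)·f(k) = k**2 + 17*k/9 + 4/9.
deg f ≤ 3 (via 0,0,2).
Solving with deg f ≤ 3: f(k) = k*(3*k**2 + 4*k - 3)/9.
So s_k = (B(k−1)f/C)·t_k = (k*(3*k**2 + 4*k - 3)/(9*k**2 + 17*k + 4))·t_k = k*(-3*k**2 - 4*k + 3).
Δs = -9*k**2 - 17*k - 4, as required.
Telescoping: Σ = s_(8) − s_(3) = -1768 − (-108) = -1660.

Σ = -1660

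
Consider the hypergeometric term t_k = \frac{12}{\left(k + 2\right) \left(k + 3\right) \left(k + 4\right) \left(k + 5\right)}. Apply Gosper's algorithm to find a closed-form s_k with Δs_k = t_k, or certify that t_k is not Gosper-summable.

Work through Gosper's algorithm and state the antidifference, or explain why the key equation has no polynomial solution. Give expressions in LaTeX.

r(k) = (k + 2)/(k + 6) after simplifying.
Take A(k)=k + 2, B(k)=k + 6, C(k)=1.
Solve (k + 2)·f(k+1) − (k + 5)·f(k) = 1.
d = 3 from the (1,1,0) case.
Solving with deg f ≤ 3: f(k) = k*(k**2 + 9*k + 26)/72.
R(k) = B(k−1)·f(k)/C(k) = k*(k + 5)*(k**2 + 9*k + 26)/72; s_k = R·t_k = k*(k**2 + 9*k + 26)/(6*(k + 2)*(k + 3)*(k + 4)).
s_(k+1) − s_k = 12/(k**4 + 14*k**3 + 71*k**2 + 154*k + 120) = t_k.

s_k = \frac{k \left(k^{2} + 9 k + 26\right)}{6 \left(k + 2\right) \left(k + 3\right) \left(k + 4\right)}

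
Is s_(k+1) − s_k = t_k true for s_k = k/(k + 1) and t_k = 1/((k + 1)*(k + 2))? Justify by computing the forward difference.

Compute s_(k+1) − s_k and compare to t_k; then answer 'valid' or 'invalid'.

valid (s_(k+1) − s_k reduces to t_k)

s_(k+1) = (k + 1)/(k + 2)
s_(k+1) − s_k = 1/(k**2 + 3*k + 2)
(s_(k+1) − s_k) − t_k = 0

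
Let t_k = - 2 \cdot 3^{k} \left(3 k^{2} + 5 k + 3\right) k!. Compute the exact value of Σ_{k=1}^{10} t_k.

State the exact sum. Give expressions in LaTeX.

Σ = -155565110131194

r(k) = 3*(3*k**3 + 14*k**2 + 22*k + 11)/(3*k**2 + 5*k + 3) after simplifying.
A = 3*k + 3, B = 1, C = k**2 + 5*k/3 + 1.
Key eq: (3*k + 3)·f(k+1) = (1)·f(k) + (k**2 + 5*k/3 + 1).
Bound: deg f ≤ 1.
A polynomial solution: f(k) = k/3.
Then R = B(k−1)f/C = k/(3*k**2 + 5*k + 3), so s_k = R(k)·t_k = -2*3**k*k*factorial(k).
Check: Δs_k = -2*3**k*(3*k**2 + 5*k + 3)*factorial(k). ✓
Telescoping: Σ = s_(11) − s_(1) = -155565110131200 − (-6) = -155565110131194.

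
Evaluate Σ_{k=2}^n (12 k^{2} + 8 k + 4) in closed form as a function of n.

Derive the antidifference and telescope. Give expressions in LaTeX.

t_(k+1)/t_k = (3*k**2 + 8*k + 6)/(3*k**2 + 2*k + 1).
So A=1 and B=1, with C=k**2 + 2*k/3 + 1/3.
Key eq: (1)·f(k+1) = (1)·f(k) + (k**2 + 2*k/3 + 1/3).
deg f ≤ 3 (via 0,0,2).
Coefficient equations give f(k) = k*(2*k**2 - k + 1)/6.
Certificate R = B(k−1)f/C = k*(2*k**2 - k + 1)/(2*(3*k**2 + 2*k + 1)) gives s_k = 2*k*(2*k**2 - k + 1).
Check: Δs_k = 12*k**2 + 8*k + 4. ✓
Σ_(k=2)^n t_k = s_(n+1) − s_(2) = (4*n**3 + 10*n**2 + 10*n + 4) − (28), i.e. 4*n**3 + 10*n**2 + 10*n - 24.

S(n) = 4 n^{3} + 10 n^{2} + 10 n - 24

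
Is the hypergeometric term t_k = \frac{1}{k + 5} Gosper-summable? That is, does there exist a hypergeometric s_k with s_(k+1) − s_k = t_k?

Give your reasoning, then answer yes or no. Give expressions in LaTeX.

No; the coefficient equations for f are inconsistent.

r(k) = (k + 5)/(k + 6) after simplifying.
So A=k + 5 and B=k + 6, with C=1.
Key eq: (k + 5)·f(k+1) = (k + 5)·f(k) + (1).
Degrees (1,1,0) ⇒ d ≤ 0.
f = c0 ⇒ A·f(k+1) − B(k−1)·f(k) − C = -1. The system {-1 = 0} is inconsistent; no antidifference.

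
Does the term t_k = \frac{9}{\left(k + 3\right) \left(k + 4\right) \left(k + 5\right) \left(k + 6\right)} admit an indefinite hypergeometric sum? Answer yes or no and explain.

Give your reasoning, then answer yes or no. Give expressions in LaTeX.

Yes. s_k = \frac{k \left(k^{2} + 12 k + 47\right)}{20 \left(k + 3\right) \left(k + 4\right) \left(k + 5\right)}.

t_(k+1)/t_k = (k + 3)/(k + 7).
A = k + 3, B = k + 7, C = 1.
Solve (k + 3)·f(k+1) − (k + 6)·f(k) = 1.
Bound: deg f ≤ 3.
A polynomial solution: f(k) = k*(k**2 + 12*k + 47)/180.
So s_k = (B(k−1)f/C)·t_k = (k*(k + 6)*(k**2 + 12*k + 47)/180)·t_k = k*(k**2 + 12*k + 47)/(20*(k + 3)*(k + 4)*(k + 5)).
s_(k+1) − s_k = 9/(k**4 + 18*k**3 + 119*k**2 + 342*k + 360) = t_k.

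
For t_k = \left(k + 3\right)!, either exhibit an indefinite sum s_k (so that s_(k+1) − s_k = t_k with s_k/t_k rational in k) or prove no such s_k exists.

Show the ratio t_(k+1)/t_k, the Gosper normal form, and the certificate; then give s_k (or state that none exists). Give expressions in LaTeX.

not Gosper-summable; s_k does not exist

Step 1: r(k) = k + 4.
So A=k + 4 and B=1, with C=1.
Key eq: (k + 4)·f(k+1) = (1)·f(k) + (1).
From deg A=1, deg B=0, deg C=0: d=-1.
Bound -1 < 0, so the key equation has no polynomial solution.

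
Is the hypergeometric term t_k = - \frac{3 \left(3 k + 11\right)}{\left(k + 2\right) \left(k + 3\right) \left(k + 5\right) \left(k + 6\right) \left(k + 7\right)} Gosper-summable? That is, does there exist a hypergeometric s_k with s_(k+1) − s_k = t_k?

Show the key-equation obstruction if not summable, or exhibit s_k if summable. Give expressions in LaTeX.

r(k) = (k + 2)*(k + 5)*(3*k + 14)/((k + 4)*(k + 8)*(3*k + 11)) after simplifying.
Take A(k)=k + 2, B(k)=k + 8, C(k)=k**2 + 23*k/3 + 44/3.
Solve (k + 2)·f(k+1) − (k + 7)·f(k) = k**2 + 23*k/3 + 44/3.
deg f ≤ 5 (via 1,1,2).
A polynomial solution: f(k) = k*(k + 3)*(k + 4)*(k**2 + 13*k + 52)/180.
Get s_k = R·t_k = k*(-k**2 - 13*k - 52)/(20*(k**3 + 13*k**2 + 52*k + 60)) with R(k) = B(k−1)f(k)/C(k) = k*(k + 3)*(k + 7)*(k**2 + 13*k + 52)/(60*(3*k + 11)).
Δs = 3*(-3*k - 11)/(k**5 + 23*k**4 + 203*k**3 + 853*k**2 + 1692*k + 1260), as required.

Yes. s_k = \frac{k \left(- k^{2} - 13 k - 52\right)}{20 \left(k^{3} + 13 k^{2} + 52 k + 60\right)}.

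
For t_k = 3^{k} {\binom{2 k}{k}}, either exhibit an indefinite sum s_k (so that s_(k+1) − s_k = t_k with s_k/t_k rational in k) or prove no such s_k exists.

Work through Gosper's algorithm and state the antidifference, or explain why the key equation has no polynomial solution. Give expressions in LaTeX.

t_(k+1)/t_k = 6*(2*k + 1)/(k + 1).
Take A(k)=12*k + 6, B(k)=k + 1, C(k)=1.
Set up (12*k + 6)·f(k+1) − (k)·f(k) − (1) = 0.
deg f ≤ -1 (via 1,1,0).
deg f ≤ -1 is impossible — no certificate.

no hypergeometric antidifference exists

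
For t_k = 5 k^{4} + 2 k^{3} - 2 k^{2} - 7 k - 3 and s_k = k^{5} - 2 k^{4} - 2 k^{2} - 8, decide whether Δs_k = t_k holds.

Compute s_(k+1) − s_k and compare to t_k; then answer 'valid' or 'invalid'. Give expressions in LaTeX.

valid; difference matches t_k

s_(k+1) = (k + 1)**5 - 2*(k + 1)**4 - 2*(k + 1)**2 - 8
s_(k+1) − s_k = 5*k**4 + 2*k**3 - 2*k**2 - 7*k - 3
(s_(k+1) − s_k) − t_k = 0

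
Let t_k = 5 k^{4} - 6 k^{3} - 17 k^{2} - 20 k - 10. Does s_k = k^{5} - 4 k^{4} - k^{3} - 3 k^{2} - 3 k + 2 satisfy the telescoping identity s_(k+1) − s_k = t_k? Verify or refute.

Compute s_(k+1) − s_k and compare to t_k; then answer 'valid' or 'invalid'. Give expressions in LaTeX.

valid; difference matches t_k

s_(k+1) = k**5 + k**4 - 7*k**3 - 20*k**2 - 23*k - 8
s_(k+1) − s_k = 5*k**4 - 6*k**3 - 17*k**2 - 20*k - 10
(s_(k+1) − s_k) − t_k = 0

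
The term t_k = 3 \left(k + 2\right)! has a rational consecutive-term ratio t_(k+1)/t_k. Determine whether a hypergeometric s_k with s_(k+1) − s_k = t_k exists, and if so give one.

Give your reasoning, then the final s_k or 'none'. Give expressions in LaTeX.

not Gosper-summable; s_k does not exist

r(k) = k + 3 after simplifying.
Take A(k)=k + 3, B(k)=1, C(k)=1.
Solve (k + 3)·f(k+1) − (1)·f(k) = 1.
Bound: deg f ≤ -1.
Bound -1 < 0, so the key equation has no polynomial solution.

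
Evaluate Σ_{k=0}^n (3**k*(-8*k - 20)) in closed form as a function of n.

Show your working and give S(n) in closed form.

Compute t_(k+1)/t_k: get 3*(2*k + 7)/(2*k + 5).
Gosper form: A/B · C(k+1)/C(k) with A=3, B=1, C=k + 5/2.
Need (3)·f(k+1) − (1)·f(k) = k + 5/2.
Degrees (0,0,1) ⇒ d ≤ 1.
Solving with deg f ≤ 1: f(k) = (k + 1)/2.
Certificate R = B(k−1)f/C = (k + 1)/(2*k + 5) gives s_k = -4*3**k*(k + 1).
Verify: 3**k*(-8*k - 20) matches t_k.
Telescope: S(n) = s_(n+1) − s_(0) = 12*3**n*(-n - 2) − (-4) = -12*3**n*n - 24*3**n + 4.

S(n) = -12*3**n*n - 24*3**n + 4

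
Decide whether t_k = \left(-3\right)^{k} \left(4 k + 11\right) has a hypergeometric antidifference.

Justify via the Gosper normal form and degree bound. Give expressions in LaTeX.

Yes. s_k = \left(-3\right)^{k} \left(- k - 2\right).

r(k) = 3*(-4*k - 15)/(4*k + 11) after simplifying.
A = -3, B = 1, C = k + 11/4.
Key eq: (-3)·f(k+1) = (1)·f(k) + (k + 11/4).
Bound: deg f ≤ 1.
Coefficient equations give f(k) = -(k + 2)/4.
R(k) = B(k−1)·f(k)/C(k) = -(k + 2)/(4*k + 11); s_k = R·t_k = (-3)**k*(-k - 2).
Check: Δs_k = (-3)**k*(4*k + 11). ✓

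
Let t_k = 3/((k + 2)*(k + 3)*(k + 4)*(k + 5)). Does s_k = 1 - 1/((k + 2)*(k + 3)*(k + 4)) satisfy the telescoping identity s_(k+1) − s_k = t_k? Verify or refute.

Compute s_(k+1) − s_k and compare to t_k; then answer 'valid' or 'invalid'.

valid (s_(k+1) − s_k reduces to t_k)

s_(k+1) = 1 - 1/((k + 3)*(k + 4)*(k + 5))
s_(k+1) − s_k = 3/((k + 2)*(k + 3)*(k + 4)*(k + 5))
(s_(k+1) − s_k) − t_k = 0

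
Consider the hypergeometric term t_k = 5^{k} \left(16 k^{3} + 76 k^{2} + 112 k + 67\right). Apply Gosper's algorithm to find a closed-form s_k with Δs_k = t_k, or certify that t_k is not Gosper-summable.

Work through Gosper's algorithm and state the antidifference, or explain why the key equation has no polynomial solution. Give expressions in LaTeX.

r(k) = 5*(16*k**3 + 124*k**2 + 312*k + 271)/(16*k**3 + 76*k**2 + 112*k + 67) after simplifying.
A = 5, B = 1, C = k**3 + 19*k**2/4 + 7*k + 67/16.
Key eq: (5)·f(k+1) = (1)·f(k) + (k**3 + 19*k**2/4 + 7*k + 67/16).
Bound: deg f ≤ 3.
Solving with deg f ≤ 3: f(k) = (k + 1)*(4*k**2 + 3)/16.
Get s_k = R·t_k = 5**k*(4*k**3 + 4*k**2 + 3*k + 3) with R(k) = B(k−1)f(k)/C(k) = (k + 1)*(4*k**2 + 3)/(16*k**3 + 76*k**2 + 112*k + 67).
Δs = 5**k*(16*k**3 + 76*k**2 + 112*k + 67), as required.

s_k = 5^{k} \left(4 k^{3} + 4 k^{2} + 3 k + 3\right)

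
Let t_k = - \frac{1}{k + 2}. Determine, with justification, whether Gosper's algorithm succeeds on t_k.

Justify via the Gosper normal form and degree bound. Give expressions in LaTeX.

No — key equation has no polynomial f.

Compute t_(k+1)/t_k: get (k + 2)/(k + 3).
Take A(k)=k + 2, B(k)=k + 3, C(k)=1.
Need (k + 2)·f(k+1) − (k + 2)·f(k) = 1.
deg f ≤ 0 (via 1,1,0).
Generic f = c0 gives residual -1; -1 = 0 cannot hold, so t_k is not Gosper-summable.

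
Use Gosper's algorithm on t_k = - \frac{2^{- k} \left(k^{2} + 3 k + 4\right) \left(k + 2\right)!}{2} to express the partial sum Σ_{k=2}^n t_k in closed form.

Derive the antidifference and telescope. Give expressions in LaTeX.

S(n) = 18 - \frac{2^{- n} n \left(n + 3\right)!}{2} - 2^{- n} \left(n + 3\right)!

Step 1: r(k) = (k + 3)*(3*k + (k + 1)**2 + 7)/(2*(k**2 + 3*k + 4)).
A = k/2 + 3/2, B = 1, C = k**2 + 3*k + 4.
Key eq: (k/2 + 3/2)·f(k+1) = (1)·f(k) + (k**2 + 3*k + 4).
d = 1 from the (1,0,2) case.
Solve for f: f(k) = 2*(k + 1) (degree 1 ≤ 1).
Get s_k = R·t_k = -(k + 1)*factorial(k + 2)/2**k with R(k) = B(k−1)f(k)/C(k) = 2*(k + 1)/(k**2 + 3*k + 4).
s_(k+1) − s_k = -(k**2 + 3*k + 4)*factorial(k + 2)/(2*2**k) = t_k.
Telescope: S(n) = s_(n+1) − s_(2) = -2**(-n - 1)*(n + 2)*factorial(n + 3) − (-18) = 18 - n*factorial(n + 3)/(2*2**n) - factorial(n + 3)/2**n.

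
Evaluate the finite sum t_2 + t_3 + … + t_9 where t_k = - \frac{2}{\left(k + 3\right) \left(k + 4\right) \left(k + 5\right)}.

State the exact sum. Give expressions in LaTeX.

Ratio r(k) = (k + 3)/(k + 6).
Gosper form: A/B · C(k+1)/C(k) with A=k + 3, B=k + 6, C=1.
f must satisfy (k + 3)·f(k+1) − (k + 5)·f(k) = 1.
Degrees (1,1,0) ⇒ d ≤ 2.
A polynomial solution: f(k) = k*(k + 7)/24.
R(k) = B(k−1)·f(k)/C(k) = k*(k + 5)*(k + 7)/24; s_k = R·t_k = k*(-k - 7)/(12*(k + 3)*(k + 4)).
s_(k+1) − s_k = -2/(k**3 + 12*k**2 + 47*k + 60) = t_k.
Σ_(k=2)^(9) t_k = s_(10) − s_(2) = -85/1092 − (-1/20) = -38/1365.

Σ = -38/1365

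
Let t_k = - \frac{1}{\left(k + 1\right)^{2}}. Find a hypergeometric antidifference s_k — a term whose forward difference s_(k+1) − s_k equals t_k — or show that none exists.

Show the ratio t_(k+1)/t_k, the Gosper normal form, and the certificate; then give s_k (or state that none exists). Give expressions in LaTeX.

no hypergeometric antidifference exists

Step 1: r(k) = (k + 1)**2/(k + 2)**2.
Take A(k)=k**2 + 2*k + 1, B(k)=k**2 + 4*k + 4, C(k)=1.
Key eq: (k**2 + 2*k + 1)·f(k+1) = (k**2 + 2*k + 1)·f(k) + (1).
From deg A=2, deg B=2, deg C=0: d=0.
f = c0 ⇒ A·f(k+1) − B(k−1)·f(k) − C = -1. The system {-1 = 0} is inconsistent; no antidifference.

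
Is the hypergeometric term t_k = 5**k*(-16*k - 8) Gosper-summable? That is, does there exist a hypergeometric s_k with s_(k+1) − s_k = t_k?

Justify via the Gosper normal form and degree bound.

Yes. s_k = 5**k*(3 - 4*k).

t_(k+1)/t_k = 5*(2*k + 3)/(2*k + 1).
A = 5, B = 1, C = k + 1/2.
Need (5)·f(k+1) − (1)·f(k) = k + 1/2.
Degrees (0,0,1) ⇒ d ≤ 1.
Coefficient equations give f(k) = (4*k - 3)/16.
Then R = B(k−1)f/C = (4*k - 3)/(8*(2*k + 1)), so s_k = R(k)·t_k = 5**k*(3 - 4*k).
Verify: 5**k*(-16*k - 8) matches t_k.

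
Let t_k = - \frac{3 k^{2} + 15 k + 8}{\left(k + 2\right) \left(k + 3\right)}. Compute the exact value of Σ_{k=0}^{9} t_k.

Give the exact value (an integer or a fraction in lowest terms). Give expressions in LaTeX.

Ratio r(k) = (k + 2)*(15*k + 3*(k + 1)**2 + 23)/((k + 4)*(3*k**2 + 15*k + 8)).
So A=k + 2 and B=k + 4, with C=k**2 + 5*k + 8/3.
f must satisfy (k + 2)·f(k+1) − (k + 3)·f(k) = k**2 + 5*k + 8/3.
d = 2 from the (1,1,2) case.
Solve for f: f(k) = k*(3*k + 1)/3 (degree 2 ≤ 2).
R(k) = B(k−1)·f(k)/C(k) = k*(k + 3)*(3*k + 1)/(3*k**2 + 15*k + 8); s_k = R·t_k = k*(-3*k - 1)/(k + 2).
Verify: (-3*k**2 - 15*k - 8)/(k**2 + 5*k + 6) matches t_k.
Σ_(k=0)^(9) t_k = s_(10) − s_(0) = -155/6 − (0) = -155/6.

Σ = -155/6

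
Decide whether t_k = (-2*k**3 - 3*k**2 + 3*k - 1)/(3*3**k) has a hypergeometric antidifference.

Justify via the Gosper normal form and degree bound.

Yes. s_k = (k**3 + 3*k**2 + 3*k + 4)/3**k.

Step 1: r(k) = (2*k**3 + 9*k**2 + 9*k + 3)/(3*(2*k**3 + 3*k**2 - 3*k + 1)).
Normal form (A,B,C) = (1/3, 1, k**3 + 3*k**2/2 - 3*k/2 + 1/2).
Key eq: (1/3)·f(k+1) = (1)·f(k) + (k**3 + 3*k**2/2 - 3*k/2 + 1/2).
Degrees (0,0,3) ⇒ d ≤ 3.
Coefficient equations give f(k) = -3*(k**3 + 3*k**2 + 3*k + 4)/2.
So s_k = (B(k−1)f/C)·t_k = (-3*(k**3 + 3*k**2 + 3*k + 4)/(2*k**3 + 3*k**2 - 3*k + 1))·t_k = (k**3 + 3*k**2 + 3*k + 4)/3**k.
Δs = (-2*k**3 - 3*k**2 + 3*k - 1)/(3*3**k), as required.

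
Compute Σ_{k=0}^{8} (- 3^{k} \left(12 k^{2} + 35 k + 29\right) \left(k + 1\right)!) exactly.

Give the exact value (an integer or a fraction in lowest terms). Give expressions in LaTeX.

Σ = -2642749804799

Ratio r(k) = 3*(12*k**3 + 83*k**2 + 194*k + 152)/(12*k**2 + 35*k + 29).
Take A(k)=3*k + 6, B(k)=1, C(k)=k**2 + 35*k/12 + 29/12.
Solve (3*k + 6)·f(k+1) − (1)·f(k) = k**2 + 35*k/12 + 29/12.
d = 1 from the (1,0,2) case.
Coefficient equations give f(k) = (4*k + 1)/12.
Then R = B(k−1)f/C = (4*k + 1)/(12*k**2 + 35*k + 29), so s_k = R(k)·t_k = -3**k*(4*k + 1)*factorial(k + 1).
Check: Δs_k = -3**k*(12*k**2 + 35*k + 29)*factorial(k + 1). ✓
Σ_(k=0)^(8) t_k = s_(9) − s_(0) = -2642749804800 − (-1) = -2642749804799.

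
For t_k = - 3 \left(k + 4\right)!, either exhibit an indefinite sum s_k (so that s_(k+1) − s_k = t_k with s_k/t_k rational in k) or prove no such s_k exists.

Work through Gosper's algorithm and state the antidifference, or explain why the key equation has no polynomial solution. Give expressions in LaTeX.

The ratio is k + 5.
So A=k + 5 and B=1, with C=1.
Need (k + 5)·f(k+1) − (1)·f(k) = 1.
deg f ≤ -1 (via 1,0,0).
Bound -1 < 0, so the key equation has no polynomial solution.

none (Gosper's algorithm certifies no s_k)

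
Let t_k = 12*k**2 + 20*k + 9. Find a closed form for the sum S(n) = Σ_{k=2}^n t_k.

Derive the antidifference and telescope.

S(n) = 4*n**3 + 16*n**2 + 21*n - 41

Ratio r(k) = (12*k**2 + 44*k + 41)/(12*k**2 + 20*k + 9).
Factor: A=1; B=1; C=k**2 + 5*k/3 + 3/4.
Set up (1)·f(k+1) − (1)·f(k) − (k**2 + 5*k/3 + 3/4) = 0.
deg f ≤ 3 (via 0,0,2).
A polynomial solution: f(k) = k*(2*k + 1)**2/12.
Get s_k = R·t_k = k*(4*k**2 + 4*k + 1) with R(k) = B(k−1)f(k)/C(k) = k*(2*k + 1)**2/(12*k**2 + 20*k + 9).
Verify: 12*k**2 + 20*k + 9 matches t_k.
Telescope: S(n) = s_(n+1) − s_(2) = 4*n**3 + 16*n**2 + 21*n + 9 − (50) = 4*n**3 + 16*n**2 + 21*n - 41.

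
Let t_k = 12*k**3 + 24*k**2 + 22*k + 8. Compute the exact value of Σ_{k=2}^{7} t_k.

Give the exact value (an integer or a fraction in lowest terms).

Ratio r(k) = (6*k**3 + 30*k**2 + 53*k + 33)/(6*k**3 + 12*k**2 + 11*k + 4).
Factor: A=1; B=1; C=k**3 + 2*k**2 + 11*k/6 + 2/3.
Need (1)·f(k+1) − (1)·f(k) = k**3 + 2*k**2 + 11*k/6 + 2/3.
Bound: deg f ≤ 4.
Solving with deg f ≤ 4: f(k) = k*(3*k**3 + 2*k**2 + 2*k + 1)/12.
Then R = B(k−1)f/C = k*(3*k**3 + 2*k**2 + 2*k + 1)/(2*(6*k**3 + 12*k**2 + 11*k + 4)), so s_k = R(k)·t_k = k*(3*k**3 + 2*k**2 + 2*k + 1).
Verify: 12*k**3 + 24*k**2 + 22*k + 8 matches t_k.
Sum = s_(8) − s_(2); s_(8) = 13448, s_(2) = 74 ⇒ 13374.

Σ = 13374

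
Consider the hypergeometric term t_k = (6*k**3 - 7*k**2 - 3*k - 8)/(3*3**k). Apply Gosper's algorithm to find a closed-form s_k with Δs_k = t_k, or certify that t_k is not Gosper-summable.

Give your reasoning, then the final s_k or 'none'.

s_k = k*(-3*k**2 - k - 4)/3**k

Ratio r(k) = (6*k**3 + 11*k**2 + k - 12)/(3*(6*k**3 - 7*k**2 - 3*k - 8)).
Gosper form: A/B · C(k+1)/C(k) with A=1/3, B=1, C=k**3 - 7*k**2/6 - k/2 - 4/3.
Set up (1/3)·f(k+1) − (1)·f(k) − (k**3 - 7*k**2/6 - k/2 - 4/3) = 0.
Degrees (0,0,3) ⇒ d ≤ 3.
Coefficient equations give f(k) = -k*(3*k**2 + k + 4)/2.
Certificate R = B(k−1)f/C = -3*k*(3*k**2 + k + 4)/(6*k**3 - 7*k**2 - 3*k - 8) gives s_k = k*(-3*k**2 - k - 4)/3**k.
Check: Δs_k = (6*k**3 - 7*k**2 - 3*k - 8)/(3*3**k). ✓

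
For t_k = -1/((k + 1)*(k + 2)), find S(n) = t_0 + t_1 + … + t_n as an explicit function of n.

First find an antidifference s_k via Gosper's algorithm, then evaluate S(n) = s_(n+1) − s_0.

Compute t_(k+1)/t_k: get (k + 1)/(k + 3).
Factor: A=k + 1; B=k + 3; C=1.
Need (k + 1)·f(k+1) − (k + 2)·f(k) = 1.
Degrees (1,1,0) ⇒ d ≤ 1.
Solving with deg f ≤ 1: f(k) = k.
Then R = B(k−1)f/C = k*(k + 2), so s_k = R(k)·t_k = -k/(k + 1).
Δs = -1/(k**2 + 3*k + 2), as required.
Telescope: S(n) = s_(n+1) − s_(0) = (-n - 1)/(n + 2) − (0) = (-n - 1)/(n + 2).

S(n) = (-n - 1)/(n + 2)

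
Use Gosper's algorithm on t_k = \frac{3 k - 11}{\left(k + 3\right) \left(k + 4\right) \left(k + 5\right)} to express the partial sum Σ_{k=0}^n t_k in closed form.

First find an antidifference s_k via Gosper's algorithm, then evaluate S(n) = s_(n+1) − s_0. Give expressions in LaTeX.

S(n) = \frac{- n^{2} - 45 n - 44}{12 \left(n^{2} + 9 n + 20\right)}

Compute t_(k+1)/t_k: get (k + 3)*(3*k - 8)/((k + 6)*(3*k - 11)).
A = k + 3, B = k + 6, C = k - 11/3.
Need (k + 3)·f(k+1) − (k + 5)·f(k) = k - 11/3.
Degrees (1,1,1) ⇒ d ≤ 2.
A polynomial solution: f(k) = -k*(k + 43)/36.
Get s_k = R·t_k = k*(-k - 43)/(12*(k + 3)*(k + 4)) with R(k) = B(k−1)f(k)/C(k) = -k*(k + 5)*(k + 43)/(12*(3*k - 11)).
Verify: (3*k - 11)/(k**3 + 12*k**2 + 47*k + 60) matches t_k.
Evaluate: s_(n+1) = (-n**2 - 45*n - 44)/(12*(n**2 + 9*n + 20)); subtract s_(0) = 0 ⇒ S(n) = (-n**2 - 45*n - 44)/(12*(n**2 + 9*n + 20)).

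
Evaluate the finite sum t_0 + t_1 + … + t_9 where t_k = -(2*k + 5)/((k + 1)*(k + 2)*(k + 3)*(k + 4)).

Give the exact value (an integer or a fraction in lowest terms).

Step 1: r(k) = (k + 1)*(2*k + 7)/((k + 5)*(2*k + 5)).
Gosper form: A/B · C(k+1)/C(k) with A=k + 1, B=k + 5, C=k + 5/2.
Key eq: (k + 1)·f(k+1) = (k + 4)·f(k) + (k + 5/2).
Degrees (1,1,1) ⇒ d ≤ 3.
Solving with deg f ≤ 3: f(k) = k*(k + 2)*(k + 4)/6.
Then R = B(k−1)f/C = k*(k + 2)*(k + 4)**2/(3*(2*k + 5)), so s_k = R(k)·t_k = k*(-k - 4)/(3*(k**2 + 4*k + 3)).
Δs = (-2*k - 5)/(k**4 + 10*k**3 + 35*k**2 + 50*k + 24), as required.
Evaluate s at k=10 and k=0: -140/429 and 0; difference -140/429.

Σ = -140/429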